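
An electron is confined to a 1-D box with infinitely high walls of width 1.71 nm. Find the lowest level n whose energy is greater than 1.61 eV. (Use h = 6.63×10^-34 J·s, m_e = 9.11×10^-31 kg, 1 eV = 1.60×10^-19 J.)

E_1 = h²/(8m_eL²) = 2.063×10^-20 J = 0.1289 eV.
Need n² > 1.61/0.1289 = 12.49, i.e. n > 3.534.
The smallest integer satisfying this is n = 4.

n = 4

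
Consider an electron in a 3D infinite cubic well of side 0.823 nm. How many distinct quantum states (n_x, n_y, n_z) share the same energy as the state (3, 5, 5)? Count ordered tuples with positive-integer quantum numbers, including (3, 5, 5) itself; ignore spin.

The level has n_x² + n_y² + n_z² = 59. The ordered positive-integer solutions are (1, 3, 7), (1, 7, 3), (3, 1, 7), (3, 5, 5), (3, 7, 1), (5, 3, 5), (5, 5, 3), (7, 1, 3), (7, 3, 1).
That gives 9 states.

degeneracy = 9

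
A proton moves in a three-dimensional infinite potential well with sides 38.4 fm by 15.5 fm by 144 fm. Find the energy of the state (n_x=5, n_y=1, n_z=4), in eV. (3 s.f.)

E = 4.48×10^6 eV

For a 3D rectangular well E = (h²/8m_p)·Σ n_i²/L_i² = (6.626×10^-34)²/(8·1.673×10^-27) · [5²/(38.4 fm)² + 1²/(15.5 fm)² + 4²/(144 fm)²].
Evaluating gives E = 7.180×10^-13 J = 4.48×10^6 eV.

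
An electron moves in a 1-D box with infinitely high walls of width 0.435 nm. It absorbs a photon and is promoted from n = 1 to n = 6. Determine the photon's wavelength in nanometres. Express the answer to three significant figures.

E_1 = h²/(8m_eL²) = 3.184×10^-19 J, so ΔE = (6² − 1²)E_1 = 1.114×10^-17 J.
λ = hc/ΔE = (6.626×10^-34·2.998×10^8)/1.114×10^-17 = 1.78×10^-8 m = 17.8 nm.

λ = 17.8 nm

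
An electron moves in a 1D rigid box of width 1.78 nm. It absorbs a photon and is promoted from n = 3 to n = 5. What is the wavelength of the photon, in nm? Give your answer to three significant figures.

E_1 = h²/(8m_eL²) = 1.902×10^-20 J, so ΔE = (5² − 3²)E_1 = 3.043×10^-19 J.
λ = hc/ΔE = (6.626×10^-34·2.998×10^8)/3.043×10^-19 = 6.53×10^-7 m = 653 nm.

λ = 653 nm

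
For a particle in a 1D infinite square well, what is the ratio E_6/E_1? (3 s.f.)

36.0

E_n ∝ n², so E_6/E_1 = 6²/1² = 36/1 = 36.0.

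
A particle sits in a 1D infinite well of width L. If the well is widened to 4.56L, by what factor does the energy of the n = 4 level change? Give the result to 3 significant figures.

0.0481

E_n ∝ 1/L², so the energy scales by 1/4.56² = 0.0481.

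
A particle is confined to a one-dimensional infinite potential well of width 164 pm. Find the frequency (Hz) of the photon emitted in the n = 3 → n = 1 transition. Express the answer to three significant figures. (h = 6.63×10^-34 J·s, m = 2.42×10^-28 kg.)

f = 1.02×10^14 Hz

E_1 = h²/(8mL²) = 8.442×10^-21 J and ΔE = (3² − 1²)E_1 = 6.754×10^-20 J.
f = ΔE/h = 6.754×10^-20/6.63×10^-34 = 1.02×10^14 Hz.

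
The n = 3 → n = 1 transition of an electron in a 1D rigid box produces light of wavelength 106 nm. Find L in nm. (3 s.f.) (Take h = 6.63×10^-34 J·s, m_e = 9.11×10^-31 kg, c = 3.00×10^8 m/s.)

The photon carries ΔE = hc/λ = 6.63×10^-34·3.00×10^8/1.06×10^-7 m = 1.876×10^-18 J.
Since ΔE = (3² − 1²)E_1, E_1 = 2.345×10^-19 J, and L = h/√(8m_eE_1) = 5.07×10^-10 m = 0.507 nm.

L = 0.507 nm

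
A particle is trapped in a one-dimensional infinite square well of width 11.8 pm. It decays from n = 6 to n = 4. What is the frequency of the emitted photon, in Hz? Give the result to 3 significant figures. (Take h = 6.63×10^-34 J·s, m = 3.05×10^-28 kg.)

f = 3.90×10^16 Hz

E_1 = h²/(8mL²) = 1.294×10^-18 J and ΔE = (6² − 4²)E_1 = 2.588×10^-17 J.
f = ΔE/h = 2.588×10^-17/6.63×10^-34 = 3.90×10^16 Hz.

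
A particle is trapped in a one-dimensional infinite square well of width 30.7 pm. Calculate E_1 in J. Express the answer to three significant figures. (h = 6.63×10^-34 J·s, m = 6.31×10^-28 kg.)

E_1 = 9.24×10^-20 J

For an infinite well E_n = n²h²/(8mL²), so E_1 = h²/(8mL²) = (6.63×10^-34)²/(8·6.31×10^-28·(3.07×10^-11 m)²) = 9.239×10^-20 J.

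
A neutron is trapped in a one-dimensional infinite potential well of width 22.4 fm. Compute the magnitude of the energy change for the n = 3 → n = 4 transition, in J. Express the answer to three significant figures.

E_1 = h²/(8m_nL²) = 6.530×10^-14 J.
|ΔE| = |3² − 4²|·E_1 = 7·6.530×10^-14 J = 4.57×10^-13 J.

|ΔE| = 4.57×10^-13 J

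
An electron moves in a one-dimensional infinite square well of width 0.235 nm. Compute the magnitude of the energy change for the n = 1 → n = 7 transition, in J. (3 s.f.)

E_1 = h²/(8m_eL²) = 1.091×10^-18 J.
|ΔE| = |1² − 7²|·E_1 = 48·1.091×10^-18 J = 5.24×10^-17 J.

|ΔE| = 5.24×10^-17 J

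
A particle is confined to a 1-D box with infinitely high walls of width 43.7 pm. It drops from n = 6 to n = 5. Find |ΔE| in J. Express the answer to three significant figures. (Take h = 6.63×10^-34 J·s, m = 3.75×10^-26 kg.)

E_1 = h²/(8mL²) = 7.673×10^-22 J.
|ΔE| = |6² − 5²|·E_1 = 11·7.673×10^-22 J = 8.44×10^-21 J.

|ΔE| = 8.44×10^-21 J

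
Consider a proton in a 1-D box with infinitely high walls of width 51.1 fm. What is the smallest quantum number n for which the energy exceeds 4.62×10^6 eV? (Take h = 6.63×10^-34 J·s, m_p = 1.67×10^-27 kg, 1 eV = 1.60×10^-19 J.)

E_1 = h²/(8m_pL²) = 1.260×10^-14 J = 7.875×10^4 eV.
Need n² > 4.62×10^6/7.875×10^4 = 58.67, i.e. n > 7.660.
The smallest integer satisfying this is n = 8.

n = 8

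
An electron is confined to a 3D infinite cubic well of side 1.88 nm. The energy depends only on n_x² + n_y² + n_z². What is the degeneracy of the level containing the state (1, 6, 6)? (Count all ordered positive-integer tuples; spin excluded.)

The level has n_x² + n_y² + n_z² = 73. The ordered positive-integer solutions are (1, 6, 6), (6, 1, 6), (6, 6, 1).
That gives 3 states.

degeneracy = 3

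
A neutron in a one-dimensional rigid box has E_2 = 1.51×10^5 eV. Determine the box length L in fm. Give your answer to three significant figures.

L = 73.6 fm

From E_n = n²h²/(8m_nL²), L = n·h/√(8m_nE_n).
E_2 = 1.51×10^5 eV = 2.419×10^-14 J, so L = 2·6.626×10^-34/√(8·1.675×10^-27·2.419×10^-14) = 7.36×10^-14 m = 73.6 fm.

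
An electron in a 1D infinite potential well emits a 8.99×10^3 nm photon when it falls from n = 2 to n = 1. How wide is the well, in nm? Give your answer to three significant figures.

The photon carries ΔE = hc/λ = 6.626×10^-34·2.998×10^8/8.99×10^-6 m = 2.210×10^-20 J.
Since ΔE = (2² − 1²)E_1, E_1 = 7.367×10^-21 J, and L = h/√(8m_eE_1) = 2.86×10^-9 m = 2.86 nm.

L = 2.86 nm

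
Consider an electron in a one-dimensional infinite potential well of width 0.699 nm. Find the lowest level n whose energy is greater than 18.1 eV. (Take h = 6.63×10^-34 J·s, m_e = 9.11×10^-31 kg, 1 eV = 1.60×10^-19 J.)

E_1 = h²/(8m_eL²) = 1.234×10^-19 J = 0.7713 eV.
Need n² > 18.1/0.7713 = 23.47, i.e. n > 4.845.
The smallest integer satisfying this is n = 5.

n = 5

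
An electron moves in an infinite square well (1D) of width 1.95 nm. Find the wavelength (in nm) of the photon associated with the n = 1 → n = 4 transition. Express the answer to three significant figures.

λ = 836 nm

E_1 = h²/(8m_eL²) = 1.584×10^-20 J, so ΔE = (4² − 1²)E_1 = 2.376×10^-19 J.
λ = hc/ΔE = (6.626×10^-34·2.998×10^8)/2.376×10^-19 = 8.36×10^-7 m = 836 nm.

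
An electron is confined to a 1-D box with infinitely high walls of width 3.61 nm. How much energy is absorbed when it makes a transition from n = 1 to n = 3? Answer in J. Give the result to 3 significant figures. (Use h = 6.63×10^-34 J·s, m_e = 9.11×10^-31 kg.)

|ΔE| = 3.70×10^-20 J

E_1 = h²/(8m_eL²) = 4.628×10^-21 J.
|ΔE| = |1² − 3²|·E_1 = 8·4.628×10^-21 J = 3.70×10^-20 J.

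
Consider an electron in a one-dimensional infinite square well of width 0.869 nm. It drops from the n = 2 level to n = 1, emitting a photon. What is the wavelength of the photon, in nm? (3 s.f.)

E_1 = h²/(8m_eL²) = 7.978×10^-20 J, so ΔE = (2² − 1²)E_1 = 2.393×10^-19 J.
λ = hc/ΔE = (6.626×10^-34·2.998×10^8)/2.393×10^-19 = 8.30×10^-7 m = 830 nm.

λ = 830 nm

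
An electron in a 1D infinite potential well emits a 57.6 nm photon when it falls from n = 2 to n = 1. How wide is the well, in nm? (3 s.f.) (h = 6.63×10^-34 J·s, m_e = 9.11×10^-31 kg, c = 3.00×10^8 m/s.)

The photon carries ΔE = hc/λ = 6.63×10^-34·3.00×10^8/5.76×10^-8 m = 3.453×10^-18 J.
Since ΔE = (2² − 1²)E_1, E_1 = 1.151×10^-18 J, and L = h/√(8m_eE_1) = 2.29×10^-10 m = 0.229 nm.

L = 0.229 nm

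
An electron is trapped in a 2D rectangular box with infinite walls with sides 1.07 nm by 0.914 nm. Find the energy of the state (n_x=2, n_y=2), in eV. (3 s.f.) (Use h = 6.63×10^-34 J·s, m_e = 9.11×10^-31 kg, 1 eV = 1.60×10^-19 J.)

E = 3.12 eV

For a 2D rectangular well E = (h²/8m_e)·Σ n_i²/L_i² = (6.63×10^-34)²/(8·9.11×10^-31) · [2²/(1.07 nm)² + 2²/(0.914 nm)²].
Evaluating gives E = 4.995×10^-19 J = 3.12 eV.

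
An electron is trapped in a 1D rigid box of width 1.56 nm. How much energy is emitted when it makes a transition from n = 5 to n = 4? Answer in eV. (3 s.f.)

|ΔE| = 1.39 eV

E_1 = h²/(8m_eL²) = 2.476×10^-20 J.
|ΔE| = |5² − 4²|·E_1 = 9·2.476×10^-20 J = 2.228×10^-19 J = 1.39 eV.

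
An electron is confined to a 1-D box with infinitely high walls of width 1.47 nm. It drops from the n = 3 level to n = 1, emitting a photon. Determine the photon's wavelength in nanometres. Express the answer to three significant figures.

λ = 891 nm

E_1 = h²/(8m_eL²) = 2.788×10^-20 J, so ΔE = (3² − 1²)E_1 = 2.230×10^-19 J.
λ = hc/ΔE = (6.626×10^-34·2.998×10^8)/2.230×10^-19 = 8.91×10^-7 m = 891 nm.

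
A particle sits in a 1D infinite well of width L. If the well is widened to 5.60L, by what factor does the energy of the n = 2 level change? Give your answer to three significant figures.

0.0319

E_n ∝ 1/L², so the energy scales by 1/5.60² = 0.0319.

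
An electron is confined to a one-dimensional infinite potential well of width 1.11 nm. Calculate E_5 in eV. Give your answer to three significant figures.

For an infinite well E_n = n²h²/(8m_eL²), so E_1 = h²/(8m_eL²) = (6.626×10^-34)²/(8·9.109×10^-31·(1.11×10^-9 m)²) = 4.890×10^-20 J.
Then E_5 = 5²·E_1 = 25·4.890×10^-20 J = 1.223×10^-18 J.
Converting, E_5 = 1.223×10^-18 J / (1.602×10^-19 J/eV) = 7.63 eV.

E_5 = 7.63 eV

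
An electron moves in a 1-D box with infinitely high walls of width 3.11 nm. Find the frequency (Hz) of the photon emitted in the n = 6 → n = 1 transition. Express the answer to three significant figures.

f = 3.29×10^14 Hz

E_1 = h²/(8m_eL²) = 6.229×10^-21 J and ΔE = (6² − 1²)E_1 = 2.180×10^-19 J.
f = ΔE/h = 2.180×10^-19/6.626×10^-34 = 3.29×10^14 Hz.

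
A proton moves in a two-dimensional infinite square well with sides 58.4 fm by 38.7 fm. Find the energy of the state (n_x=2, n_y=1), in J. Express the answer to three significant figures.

E = 6.04×10^-14 J

For a 2D rectangular well E = (h²/8m_p)·Σ n_i²/L_i² = (6.626×10^-34)²/(8·1.673×10^-27) · [2²/(58.4 fm)² + 1²/(38.7 fm)²].
Evaluating gives E = 6.04×10^-14 J.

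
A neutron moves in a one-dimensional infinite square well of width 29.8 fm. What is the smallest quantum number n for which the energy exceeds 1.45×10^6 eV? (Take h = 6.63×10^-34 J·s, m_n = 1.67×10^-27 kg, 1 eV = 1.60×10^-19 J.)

n = 3

E_1 = h²/(8m_nL²) = 3.705×10^-14 J = 2.316×10^5 eV.
Need n² > 1.45×10^6/2.316×10^5 = 6.261, i.e. n > 2.502.
The smallest integer satisfying this is n = 3.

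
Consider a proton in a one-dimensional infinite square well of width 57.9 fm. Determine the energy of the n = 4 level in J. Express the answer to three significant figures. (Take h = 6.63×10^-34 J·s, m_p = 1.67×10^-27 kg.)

E_4 = 1.57×10^-13 J

For an infinite well E_n = n²h²/(8m_pL²), so E_1 = h²/(8m_pL²) = (6.63×10^-34)²/(8·1.67×10^-27·(5.79×10^-14 m)²) = 9.814×10^-15 J.
Then E_4 = 4²·E_1 = 16·9.814×10^-15 J = 1.57×10^-13 J.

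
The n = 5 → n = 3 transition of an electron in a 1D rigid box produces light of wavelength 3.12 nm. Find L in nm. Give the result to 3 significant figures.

The photon carries ΔE = hc/λ = 6.626×10^-34·2.998×10^8/3.12×10^-9 m = 6.367×10^-17 J.
Since ΔE = (5² − 3²)E_1, E_1 = 3.979×10^-18 J, and L = h/√(8m_eE_1) = 1.23×10^-10 m = 0.123 nm.

L = 0.123 nm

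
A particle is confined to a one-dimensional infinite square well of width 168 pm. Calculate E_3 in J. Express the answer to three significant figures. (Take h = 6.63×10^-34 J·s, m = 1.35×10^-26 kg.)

E_3 = 1.30×10^-21 J

For an infinite well E_n = n²h²/(8mL²), so E_1 = h²/(8mL²) = (6.63×10^-34)²/(8·1.35×10^-26·(1.68×10^-10 m)²) = 1.442×10^-22 J.
Then E_3 = 3²·E_1 = 9·1.442×10^-22 J = 1.30×10^-21 J.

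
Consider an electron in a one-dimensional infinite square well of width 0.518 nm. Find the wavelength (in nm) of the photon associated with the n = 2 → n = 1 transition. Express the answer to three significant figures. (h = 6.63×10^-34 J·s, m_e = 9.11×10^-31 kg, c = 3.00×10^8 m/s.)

E_1 = h²/(8m_eL²) = 2.248×10^-19 J, so ΔE = (2² − 1²)E_1 = 6.744×10^-19 J.
λ = hc/ΔE = (6.63×10^-34·3.00×10^8)/6.744×10^-19 = 2.95×10^-7 m = 295 nm.

λ = 295 nm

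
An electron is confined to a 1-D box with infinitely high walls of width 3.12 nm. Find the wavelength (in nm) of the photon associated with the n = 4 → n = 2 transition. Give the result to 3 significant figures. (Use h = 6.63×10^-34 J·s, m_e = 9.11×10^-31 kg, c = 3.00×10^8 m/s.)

E_1 = h²/(8m_eL²) = 6.196×10^-21 J, so ΔE = (4² − 2²)E_1 = 7.435×10^-20 J.
λ = hc/ΔE = (6.63×10^-34·3.00×10^8)/7.435×10^-20 = 2.68×10^-6 m = 2.68×10^3 nm.

λ = 2.68×10^3 nm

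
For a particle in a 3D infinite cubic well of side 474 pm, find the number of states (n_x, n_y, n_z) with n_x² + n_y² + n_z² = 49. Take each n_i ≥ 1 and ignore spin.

The level has n_x² + n_y² + n_z² = 49. The ordered positive-integer solutions are (2, 3, 6), (2, 6, 3), (3, 2, 6), (3, 6, 2), (6, 2, 3), (6, 3, 2).
That gives 6 states.

degeneracy = 6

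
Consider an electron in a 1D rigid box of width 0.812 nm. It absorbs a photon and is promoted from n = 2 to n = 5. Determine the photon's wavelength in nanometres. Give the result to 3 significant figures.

λ = 104 nm

E_1 = h²/(8m_eL²) = 9.138×10^-20 J, so ΔE = (5² − 2²)E_1 = 1.919×10^-18 J.
λ = hc/ΔE = (6.626×10^-34·2.998×10^8)/1.919×10^-18 = 1.04×10^-7 m = 104 nm.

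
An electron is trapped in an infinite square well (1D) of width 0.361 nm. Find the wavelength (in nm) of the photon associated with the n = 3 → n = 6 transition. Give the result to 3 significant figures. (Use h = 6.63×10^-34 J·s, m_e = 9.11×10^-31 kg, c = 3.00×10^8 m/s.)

λ = 15.9 nm

E_1 = h²/(8m_eL²) = 4.628×10^-19 J, so ΔE = (6² − 3²)E_1 = 1.250×10^-17 J.
λ = hc/ΔE = (6.63×10^-34·3.00×10^8)/1.250×10^-17 = 1.59×10^-8 m = 15.9 nm.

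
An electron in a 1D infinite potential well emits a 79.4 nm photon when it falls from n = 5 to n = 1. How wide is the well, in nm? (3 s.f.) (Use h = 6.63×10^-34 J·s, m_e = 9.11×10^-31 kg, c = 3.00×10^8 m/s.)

The photon carries ΔE = hc/λ = 6.63×10^-34·3.00×10^8/7.94×10^-8 m = 2.505×10^-18 J.
Since ΔE = (5² − 1²)E_1, E_1 = 1.044×10^-19 J, and L = h/√(8m_eE_1) = 7.60×10^-10 m = 0.760 nm.

L = 0.760 nm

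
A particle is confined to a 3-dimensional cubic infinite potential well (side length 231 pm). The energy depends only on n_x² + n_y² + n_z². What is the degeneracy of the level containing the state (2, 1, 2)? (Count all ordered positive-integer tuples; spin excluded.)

degeneracy = 3

The level has n_x² + n_y² + n_z² = 9. The ordered positive-integer solutions are (1, 2, 2), (2, 1, 2), (2, 2, 1).
That gives 3 states.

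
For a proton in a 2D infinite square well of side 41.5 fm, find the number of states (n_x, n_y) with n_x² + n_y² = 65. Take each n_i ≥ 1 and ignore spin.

The level has n_x² + n_y² = 65. The ordered positive-integer solutions are (1, 8), (4, 7), (7, 4), (8, 1).
That gives 4 states.

degeneracy = 4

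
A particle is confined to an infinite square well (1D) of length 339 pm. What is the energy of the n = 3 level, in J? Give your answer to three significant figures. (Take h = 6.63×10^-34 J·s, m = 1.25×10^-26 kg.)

For an infinite well E_n = n²h²/(8mL²), so E_1 = h²/(8mL²) = (6.63×10^-34)²/(8·1.25×10^-26·(3.39×10^-10 m)²) = 3.825×10^-23 J.
Then E_3 = 3²·E_1 = 9·3.825×10^-23 J = 3.44×10^-22 J.

E_3 = 3.44×10^-22 J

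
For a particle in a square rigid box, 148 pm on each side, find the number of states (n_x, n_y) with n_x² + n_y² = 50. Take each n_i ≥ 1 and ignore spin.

degeneracy = 3

The level has n_x² + n_y² = 50. The ordered positive-integer solutions are (1, 7), (5, 5), (7, 1).
That gives 3 states.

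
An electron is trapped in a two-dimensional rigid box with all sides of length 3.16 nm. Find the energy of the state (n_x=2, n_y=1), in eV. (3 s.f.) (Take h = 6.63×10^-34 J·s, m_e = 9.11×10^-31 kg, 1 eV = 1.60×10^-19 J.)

For a 2D rectangular well E = (h²/8m_e)·Σ n_i²/L_i² = (6.63×10^-34)²/(8·9.11×10^-31) · [2²/(3.16 nm)² + 1²/(3.16 nm)²].
Evaluating gives E = 3.020×10^-20 J = 0.189 eV.

E = 0.189 eV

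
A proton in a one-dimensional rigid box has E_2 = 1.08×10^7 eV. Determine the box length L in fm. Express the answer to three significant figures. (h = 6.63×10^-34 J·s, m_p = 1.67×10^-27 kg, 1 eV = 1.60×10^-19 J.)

L = 8.73 fm

From E_n = n²h²/(8m_pL²), L = n·h/√(8m_pE_n).
E_2 = 1.08×10^7 eV = 1.728×10^-12 J, so L = 2·6.63×10^-34/√(8·1.67×10^-27·1.728×10^-12) = 8.73×10^-15 m = 8.73 fm.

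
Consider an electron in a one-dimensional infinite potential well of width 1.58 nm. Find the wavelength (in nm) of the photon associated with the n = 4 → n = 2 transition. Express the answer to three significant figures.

E_1 = h²/(8m_eL²) = 2.413×10^-20 J, so ΔE = (4² − 2²)E_1 = 2.896×10^-19 J.
λ = hc/ΔE = (6.626×10^-34·2.998×10^8)/2.896×10^-19 = 6.86×10^-7 m = 686 nm.

λ = 686 nm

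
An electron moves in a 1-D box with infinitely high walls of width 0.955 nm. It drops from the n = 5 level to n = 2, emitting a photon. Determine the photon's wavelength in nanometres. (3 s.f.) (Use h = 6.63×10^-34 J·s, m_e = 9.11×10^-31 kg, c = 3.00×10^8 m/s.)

λ = 143 nm

E_1 = h²/(8m_eL²) = 6.613×10^-20 J, so ΔE = (5² − 2²)E_1 = 1.389×10^-18 J.
λ = hc/ΔE = (6.63×10^-34·3.00×10^8)/1.389×10^-18 = 1.43×10^-7 m = 143 nm.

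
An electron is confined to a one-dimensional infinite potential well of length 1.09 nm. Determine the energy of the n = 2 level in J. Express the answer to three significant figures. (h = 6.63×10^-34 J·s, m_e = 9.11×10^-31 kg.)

E_2 = 2.03×10^-19 J

For an infinite well E_n = n²h²/(8m_eL²), so E_1 = h²/(8m_eL²) = (6.63×10^-34)²/(8·9.11×10^-31·(1.09×10^-9 m)²) = 5.077×10^-20 J.
Then E_2 = 2²·E_1 = 4·5.077×10^-20 J = 2.03×10^-19 J.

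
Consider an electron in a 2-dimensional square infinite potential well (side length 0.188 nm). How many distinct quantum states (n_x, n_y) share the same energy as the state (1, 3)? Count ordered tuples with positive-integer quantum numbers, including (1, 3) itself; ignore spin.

degeneracy = 2

The level has n_x² + n_y² = 10. The ordered positive-integer solutions are (1, 3), (3, 1).
That gives 2 states.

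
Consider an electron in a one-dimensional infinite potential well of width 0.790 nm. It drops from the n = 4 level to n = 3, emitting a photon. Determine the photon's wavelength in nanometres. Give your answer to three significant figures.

λ = 294 nm

E_1 = h²/(8m_eL²) = 9.654×10^-20 J, so ΔE = (4² − 3²)E_1 = 6.758×10^-19 J.
λ = hc/ΔE = (6.626×10^-34·2.998×10^8)/6.758×10^-19 = 2.94×10^-7 m = 294 nm.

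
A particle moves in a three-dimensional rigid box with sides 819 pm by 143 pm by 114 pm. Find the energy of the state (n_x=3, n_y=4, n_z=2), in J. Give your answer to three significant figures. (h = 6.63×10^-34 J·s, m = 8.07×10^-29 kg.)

For a 3D rectangular well E = (h²/8m)·Σ n_i²/L_i² = (6.63×10^-34)²/(8·8.07×10^-29) · [3²/(819 pm)² + 4²/(143 pm)² + 2²/(114 pm)²].
Evaluating gives E = 7.51×10^-19 J.

E = 7.51×10^-19 J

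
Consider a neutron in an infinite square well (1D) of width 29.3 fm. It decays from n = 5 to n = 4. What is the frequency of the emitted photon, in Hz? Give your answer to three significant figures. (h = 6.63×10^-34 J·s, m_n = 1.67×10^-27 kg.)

E_1 = h²/(8m_nL²) = 3.833×10^-14 J and ΔE = (5² − 4²)E_1 = 3.450×10^-13 J.
f = ΔE/h = 3.450×10^-13/6.63×10^-34 = 5.20×10^20 Hz.

f = 5.20×10^20 Hz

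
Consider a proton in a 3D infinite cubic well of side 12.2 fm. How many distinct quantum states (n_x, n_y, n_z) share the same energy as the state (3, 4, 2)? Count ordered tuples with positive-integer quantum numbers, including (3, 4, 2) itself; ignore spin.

The level has n_x² + n_y² + n_z² = 29. The ordered positive-integer solutions are (2, 3, 4), (2, 4, 3), (3, 2, 4), (3, 4, 2), (4, 2, 3), (4, 3, 2).
That gives 6 states.

degeneracy = 6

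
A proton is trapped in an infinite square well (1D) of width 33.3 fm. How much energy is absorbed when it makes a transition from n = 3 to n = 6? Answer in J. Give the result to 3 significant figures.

|ΔE| = 7.99×10^-13 J

E_1 = h²/(8m_pL²) = 2.958×10^-14 J.
|ΔE| = |3² − 6²|·E_1 = 27·2.958×10^-14 J = 7.99×10^-13 J.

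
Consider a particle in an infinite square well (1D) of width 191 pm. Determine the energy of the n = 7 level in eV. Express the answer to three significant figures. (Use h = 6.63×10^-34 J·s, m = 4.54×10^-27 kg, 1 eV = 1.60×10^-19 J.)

E_7 = 0.102 eV

For an infinite well E_n = n²h²/(8mL²), so E_1 = h²/(8mL²) = (6.63×10^-34)²/(8·4.54×10^-27·(1.91×10^-10 m)²) = 3.318×10^-22 J.
Then E_7 = 7²·E_1 = 49·3.318×10^-22 J = 1.626×10^-20 J.
Converting, E_7 = 1.626×10^-20 J / (1.60×10^-19 J/eV) = 0.102 eV.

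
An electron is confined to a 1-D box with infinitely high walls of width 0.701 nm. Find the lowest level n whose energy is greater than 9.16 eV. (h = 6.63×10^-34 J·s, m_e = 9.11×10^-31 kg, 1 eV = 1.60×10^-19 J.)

E_1 = h²/(8m_eL²) = 1.227×10^-19 J = 0.7669 eV.
Need n² > 9.16/0.7669 = 11.94, i.e. n > 3.455.
The smallest integer satisfying this is n = 4.

n = 4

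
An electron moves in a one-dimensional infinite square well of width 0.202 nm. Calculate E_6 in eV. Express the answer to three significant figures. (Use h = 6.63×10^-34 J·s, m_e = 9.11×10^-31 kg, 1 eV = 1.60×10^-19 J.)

For an infinite well E_n = n²h²/(8m_eL²), so E_1 = h²/(8m_eL²) = (6.63×10^-34)²/(8·9.11×10^-31·(2.02×10^-10 m)²) = 1.478×10^-18 J.
Then E_6 = 6²·E_1 = 36·1.478×10^-18 J = 5.321×10^-17 J.
Converting, E_6 = 5.321×10^-17 J / (1.60×10^-19 J/eV) = 333 eV.

E_6 = 333 eV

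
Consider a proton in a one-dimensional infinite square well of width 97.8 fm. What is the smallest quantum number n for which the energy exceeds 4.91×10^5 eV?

n = 5

E_1 = h²/(8m_pL²) = 3.430×10^-15 J = 2.141×10^4 eV.
Need n² > 4.91×10^5/2.141×10^4 = 22.93, i.e. n > 4.789.
The smallest integer satisfying this is n = 5.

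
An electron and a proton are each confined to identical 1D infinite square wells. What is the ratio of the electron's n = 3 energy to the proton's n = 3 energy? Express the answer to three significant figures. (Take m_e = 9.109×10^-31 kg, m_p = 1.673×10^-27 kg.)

1.84×10^3

E_n ∝ 1/m at fixed n and L, so the ratio is m_p/m_e = 1.673×10^-27/9.109×10^-31 = 1.84×10^3.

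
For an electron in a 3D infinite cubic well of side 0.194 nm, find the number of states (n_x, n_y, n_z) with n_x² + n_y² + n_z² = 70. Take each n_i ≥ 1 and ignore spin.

degeneracy = 6

The level has n_x² + n_y² + n_z² = 70. The ordered positive-integer solutions are (3, 5, 6), (3, 6, 5), (5, 3, 6), (5, 6, 3), (6, 3, 5), (6, 5, 3).
That gives 6 states.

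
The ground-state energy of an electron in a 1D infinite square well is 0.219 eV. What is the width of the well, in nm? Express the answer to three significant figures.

From E_n = n²h²/(8m_eL²), L = n·h/√(8m_eE_n).
E_1 = 0.219 eV = 3.508×10^-20 J, so L = 1·6.626×10^-34/√(8·9.109×10^-31·3.508×10^-20) = 1.31×10^-9 m = 1.31 nm.

L = 1.31 nm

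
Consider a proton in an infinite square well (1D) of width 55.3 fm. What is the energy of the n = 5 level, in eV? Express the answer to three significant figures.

For an infinite well E_n = n²h²/(8m_pL²), so E_1 = h²/(8m_pL²) = (6.626×10^-34)²/(8·1.673×10^-27·(5.53×10^-14 m)²) = 1.073×10^-14 J.
Then E_5 = 5²·E_1 = 25·1.073×10^-14 J = 2.682×10^-13 J.
Converting, E_5 = 2.682×10^-13 J / (1.602×10^-19 J/eV) = 1.67×10^6 eV.

E_5 = 1.67×10^6 eV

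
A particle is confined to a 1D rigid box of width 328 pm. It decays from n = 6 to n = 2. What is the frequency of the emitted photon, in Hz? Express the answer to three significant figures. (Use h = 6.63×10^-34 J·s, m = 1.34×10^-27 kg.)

E_1 = h²/(8mL²) = 3.811×10^-22 J and ΔE = (6² − 2²)E_1 = 1.220×10^-20 J.
f = ΔE/h = 1.220×10^-20/6.63×10^-34 = 1.84×10^13 Hz.

f = 1.84×10^13 Hz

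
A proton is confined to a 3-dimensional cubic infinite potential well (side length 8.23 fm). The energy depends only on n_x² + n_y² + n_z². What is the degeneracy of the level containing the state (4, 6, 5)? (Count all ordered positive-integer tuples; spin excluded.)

The level has n_x² + n_y² + n_z² = 77. The ordered positive-integer solutions are (2, 3, 8), (2, 8, 3), (3, 2, 8), (3, 8, 2), (4, 5, 6), (4, 6, 5), (5, 4, 6), (5, 6, 4), (6, 4, 5), (6, 5, 4), (8, 2, 3), (8, 3, 2).
That gives 12 states.

degeneracy = 12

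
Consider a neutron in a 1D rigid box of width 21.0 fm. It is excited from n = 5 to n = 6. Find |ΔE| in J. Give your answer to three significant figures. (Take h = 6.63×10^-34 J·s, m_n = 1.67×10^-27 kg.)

|ΔE| = 8.21×10^-13 J

E_1 = h²/(8m_nL²) = 7.461×10^-14 J.
|ΔE| = |5² − 6²|·E_1 = 11·7.461×10^-14 J = 8.21×10^-13 J.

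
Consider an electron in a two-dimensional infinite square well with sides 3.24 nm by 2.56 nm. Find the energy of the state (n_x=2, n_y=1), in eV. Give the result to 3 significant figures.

For a 2D rectangular well E = (h²/8m_e)·Σ n_i²/L_i² = (6.626×10^-34)²/(8·9.109×10^-31) · [2²/(3.24 nm)² + 1²/(2.56 nm)²].
Evaluating gives E = 3.215×10^-20 J = 0.201 eV.

E = 0.201 eV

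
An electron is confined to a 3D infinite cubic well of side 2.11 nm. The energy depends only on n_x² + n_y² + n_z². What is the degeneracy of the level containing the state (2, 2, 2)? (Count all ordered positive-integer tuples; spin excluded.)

The level has n_x² + n_y² + n_z² = 12. The ordered positive-integer solutions are (2, 2, 2).
That gives 1 state.

degeneracy = 1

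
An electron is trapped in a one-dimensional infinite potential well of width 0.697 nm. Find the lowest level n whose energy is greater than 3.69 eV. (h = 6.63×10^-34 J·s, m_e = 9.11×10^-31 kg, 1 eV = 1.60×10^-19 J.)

E_1 = h²/(8m_eL²) = 1.242×10^-19 J = 0.7763 eV.
Need n² > 3.69/0.7763 = 4.753, i.e. n > 2.180.
The smallest integer satisfying this is n = 3.

n = 3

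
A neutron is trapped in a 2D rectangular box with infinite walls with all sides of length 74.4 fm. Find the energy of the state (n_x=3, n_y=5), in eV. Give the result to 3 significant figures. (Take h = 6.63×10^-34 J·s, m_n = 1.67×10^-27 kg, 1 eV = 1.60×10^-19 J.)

E = 1.26×10^6 eV

For a 2D rectangular well E = (h²/8m_n)·Σ n_i²/L_i² = (6.63×10^-34)²/(8·1.67×10^-27) · [3²/(74.4 fm)² + 5²/(74.4 fm)²].
Evaluating gives E = 2.021×10^-13 J = 1.26×10^6 eV.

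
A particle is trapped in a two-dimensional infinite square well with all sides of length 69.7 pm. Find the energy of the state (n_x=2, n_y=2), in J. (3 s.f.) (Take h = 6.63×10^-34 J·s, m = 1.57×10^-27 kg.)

E = 5.76×10^-20 J

For a 2D rectangular well E = (h²/8m)·Σ n_i²/L_i² = (6.63×10^-34)²/(8·1.57×10^-27) · [2²/(69.7 pm)² + 2²/(69.7 pm)²].
Evaluating gives E = 5.76×10^-20 J.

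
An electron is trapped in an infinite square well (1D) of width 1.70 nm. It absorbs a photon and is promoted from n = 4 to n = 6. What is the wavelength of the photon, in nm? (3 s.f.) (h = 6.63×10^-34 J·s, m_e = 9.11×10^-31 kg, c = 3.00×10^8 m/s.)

E_1 = h²/(8m_eL²) = 2.087×10^-20 J, so ΔE = (6² − 4²)E_1 = 4.174×10^-19 J.
λ = hc/ΔE = (6.63×10^-34·3.00×10^8)/4.174×10^-19 = 4.77×10^-7 m = 477 nm.

λ = 477 nm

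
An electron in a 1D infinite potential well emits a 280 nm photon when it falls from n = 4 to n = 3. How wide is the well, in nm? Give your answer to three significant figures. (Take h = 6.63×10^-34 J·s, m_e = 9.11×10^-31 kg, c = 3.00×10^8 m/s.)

The photon carries ΔE = hc/λ = 6.63×10^-34·3.00×10^8/2.80×10^-7 m = 7.104×10^-19 J.
Since ΔE = (4² − 3²)E_1, E_1 = 1.015×10^-19 J, and L = h/√(8m_eE_1) = 7.71×10^-10 m = 0.771 nm.

L = 0.771 nm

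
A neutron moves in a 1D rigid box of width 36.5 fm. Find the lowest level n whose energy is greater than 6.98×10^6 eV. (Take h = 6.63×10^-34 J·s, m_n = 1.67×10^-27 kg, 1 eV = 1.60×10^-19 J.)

E_1 = h²/(8m_nL²) = 2.470×10^-14 J = 1.544×10^5 eV.
Need n² > 6.98×10^6/1.544×10^5 = 45.21, i.e. n > 6.724.
The smallest integer satisfying this is n = 7.

n = 7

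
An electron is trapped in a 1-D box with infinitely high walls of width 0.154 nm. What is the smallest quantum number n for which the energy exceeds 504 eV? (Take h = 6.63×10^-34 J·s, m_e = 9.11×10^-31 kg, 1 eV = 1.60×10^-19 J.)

n = 6

E_1 = h²/(8m_eL²) = 2.543×10^-18 J = 15.89 eV.
Need n² > 504/15.89 = 31.72, i.e. n > 5.632.
The smallest integer satisfying this is n = 6.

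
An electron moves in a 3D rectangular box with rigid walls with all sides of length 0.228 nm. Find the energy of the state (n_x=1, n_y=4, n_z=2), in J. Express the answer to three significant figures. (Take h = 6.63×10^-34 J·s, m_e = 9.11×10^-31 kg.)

E = 2.44×10^-17 J

For a 3D rectangular well E = (h²/8m_e)·Σ n_i²/L_i² = (6.63×10^-34)²/(8·9.11×10^-31) · [1²/(0.228 nm)² + 4²/(0.228 nm)² + 2²/(0.228 nm)²].
Evaluating gives E = 2.44×10^-17 J.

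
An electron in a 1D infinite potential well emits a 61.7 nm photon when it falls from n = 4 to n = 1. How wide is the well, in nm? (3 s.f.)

L = 0.530 nm

The photon carries ΔE = hc/λ = 6.626×10^-34·2.998×10^8/6.17×10^-8 m = 3.220×10^-18 J.
Since ΔE = (4² − 1²)E_1, E_1 = 2.147×10^-19 J, and L = h/√(8m_eE_1) = 5.30×10^-10 m = 0.530 nm.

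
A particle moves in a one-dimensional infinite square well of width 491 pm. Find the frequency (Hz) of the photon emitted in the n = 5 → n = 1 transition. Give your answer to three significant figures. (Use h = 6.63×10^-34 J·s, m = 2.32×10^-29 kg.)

f = 3.56×10^14 Hz

E_1 = h²/(8mL²) = 9.824×10^-21 J and ΔE = (5² − 1²)E_1 = 2.358×10^-19 J.
f = ΔE/h = 2.358×10^-19/6.63×10^-34 = 3.56×10^14 Hz.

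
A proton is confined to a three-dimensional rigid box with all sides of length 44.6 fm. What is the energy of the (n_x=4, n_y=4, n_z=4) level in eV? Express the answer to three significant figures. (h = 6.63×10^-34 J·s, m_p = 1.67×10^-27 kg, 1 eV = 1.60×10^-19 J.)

E = 4.96×10^6 eV

For a 3D rectangular well E = (h²/8m_p)·Σ n_i²/L_i² = (6.63×10^-34)²/(8·1.67×10^-27) · [4²/(44.6 fm)² + 4²/(44.6 fm)² + 4²/(44.6 fm)²].
Evaluating gives E = 7.939×10^-13 J = 4.96×10^6 eV.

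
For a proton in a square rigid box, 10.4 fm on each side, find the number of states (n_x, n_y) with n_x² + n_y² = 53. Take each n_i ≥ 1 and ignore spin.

degeneracy = 2

The level has n_x² + n_y² = 53. The ordered positive-integer solutions are (2, 7), (7, 2).
That gives 2 states.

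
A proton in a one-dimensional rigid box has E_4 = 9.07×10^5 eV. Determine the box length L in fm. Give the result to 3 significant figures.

From E_n = n²h²/(8m_pL²), L = n·h/√(8m_pE_n).
E_4 = 9.07×10^5 eV = 1.453×10^-13 J, so L = 4·6.626×10^-34/√(8·1.673×10^-27·1.453×10^-13) = 6.01×10^-14 m = 60.1 fm.

L = 60.1 fm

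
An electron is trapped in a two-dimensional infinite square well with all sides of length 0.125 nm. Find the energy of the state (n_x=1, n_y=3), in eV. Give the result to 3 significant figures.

For a 2D rectangular well E = (h²/8m_e)·Σ n_i²/L_i² = (6.626×10^-34)²/(8·9.109×10^-31) · [1²/(0.125 nm)² + 3²/(0.125 nm)²].
Evaluating gives E = 3.856×10^-17 J = 241 eV.

E = 241 eV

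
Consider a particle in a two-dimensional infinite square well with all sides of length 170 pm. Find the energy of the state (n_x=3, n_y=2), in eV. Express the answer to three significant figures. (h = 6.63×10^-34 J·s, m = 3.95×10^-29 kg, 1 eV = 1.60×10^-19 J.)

E = 3.91 eV

For a 2D rectangular well E = (h²/8m)·Σ n_i²/L_i² = (6.63×10^-34)²/(8·3.95×10^-29) · [3²/(170 pm)² + 2²/(170 pm)²].
Evaluating gives E = 6.257×10^-19 J = 3.91 eV.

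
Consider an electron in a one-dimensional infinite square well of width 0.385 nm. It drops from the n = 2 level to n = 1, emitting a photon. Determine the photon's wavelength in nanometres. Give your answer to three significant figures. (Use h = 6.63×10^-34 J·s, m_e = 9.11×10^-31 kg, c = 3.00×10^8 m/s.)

E_1 = h²/(8m_eL²) = 4.069×10^-19 J, so ΔE = (2² − 1²)E_1 = 1.221×10^-18 J.
λ = hc/ΔE = (6.63×10^-34·3.00×10^8)/1.221×10^-18 = 1.63×10^-7 m = 163 nm.

λ = 163 nm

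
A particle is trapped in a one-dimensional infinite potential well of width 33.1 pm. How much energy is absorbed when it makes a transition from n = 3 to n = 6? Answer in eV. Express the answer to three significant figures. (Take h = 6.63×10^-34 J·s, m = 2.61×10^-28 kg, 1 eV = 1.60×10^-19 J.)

E_1 = h²/(8mL²) = 1.922×10^-19 J.
|ΔE| = |3² − 6²|·E_1 = 27·1.922×10^-19 J = 5.189×10^-18 J = 32.4 eV.

|ΔE| = 32.4 eV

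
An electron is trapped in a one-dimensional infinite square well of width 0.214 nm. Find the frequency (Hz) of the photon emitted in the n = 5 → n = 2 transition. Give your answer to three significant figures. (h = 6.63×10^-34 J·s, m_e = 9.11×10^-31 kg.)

E_1 = h²/(8m_eL²) = 1.317×10^-18 J and ΔE = (5² − 2²)E_1 = 2.766×10^-17 J.
f = ΔE/h = 2.766×10^-17/6.63×10^-34 = 4.17×10^16 Hz.

f = 4.17×10^16 Hz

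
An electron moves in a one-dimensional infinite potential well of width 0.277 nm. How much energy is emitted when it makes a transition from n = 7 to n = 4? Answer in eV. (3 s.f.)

|ΔE| = 162 eV

E_1 = h²/(8m_eL²) = 7.852×10^-19 J.
|ΔE| = |7² − 4²|·E_1 = 33·7.852×10^-19 J = 2.591×10^-17 J = 162 eV.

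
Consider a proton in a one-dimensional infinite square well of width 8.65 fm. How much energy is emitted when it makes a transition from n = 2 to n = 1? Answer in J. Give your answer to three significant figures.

E_1 = h²/(8m_pL²) = 4.384×10^-13 J.
|ΔE| = |2² − 1²|·E_1 = 3·4.384×10^-13 J = 1.32×10^-12 J.

|ΔE| = 1.32×10^-12 J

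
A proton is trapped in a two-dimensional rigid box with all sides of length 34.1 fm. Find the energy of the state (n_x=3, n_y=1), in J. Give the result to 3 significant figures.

For a 2D rectangular well E = (h²/8m_p)·Σ n_i²/L_i² = (6.626×10^-34)²/(8·1.673×10^-27) · [3²/(34.1 fm)² + 1²/(34.1 fm)²].
Evaluating gives E = 2.82×10^-13 J.

E = 2.82×10^-13 J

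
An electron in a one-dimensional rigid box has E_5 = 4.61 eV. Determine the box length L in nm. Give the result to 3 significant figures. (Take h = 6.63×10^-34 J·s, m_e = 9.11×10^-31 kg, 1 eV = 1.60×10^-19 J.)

From E_n = n²h²/(8m_eL²), L = n·h/√(8m_eE_n).
E_5 = 4.61 eV = 7.376×10^-19 J, so L = 5·6.63×10^-34/√(8·9.11×10^-31·7.376×10^-19) = 1.43×10^-9 m = 1.43 nm.

L = 1.43 nm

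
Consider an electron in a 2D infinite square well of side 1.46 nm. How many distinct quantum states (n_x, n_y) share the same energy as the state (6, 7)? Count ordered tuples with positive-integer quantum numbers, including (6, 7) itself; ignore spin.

The level has n_x² + n_y² = 85. The ordered positive-integer solutions are (2, 9), (6, 7), (7, 6), (9, 2).
That gives 4 states.

degeneracy = 4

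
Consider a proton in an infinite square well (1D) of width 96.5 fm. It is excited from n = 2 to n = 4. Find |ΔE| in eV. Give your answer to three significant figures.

E_1 = h²/(8m_pL²) = 3.523×10^-15 J.
|ΔE| = |2² − 4²|·E_1 = 12·3.523×10^-15 J = 4.228×10^-14 J = 2.64×10^5 eV.

|ΔE| = 2.64×10^5 eV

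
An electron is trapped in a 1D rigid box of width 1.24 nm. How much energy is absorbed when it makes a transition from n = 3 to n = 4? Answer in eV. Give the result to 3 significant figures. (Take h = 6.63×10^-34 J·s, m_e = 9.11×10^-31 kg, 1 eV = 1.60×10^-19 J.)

|ΔE| = 1.72 eV

E_1 = h²/(8m_eL²) = 3.923×10^-20 J.
|ΔE| = |3² − 4²|·E_1 = 7·3.923×10^-20 J = 2.746×10^-19 J = 1.72 eV.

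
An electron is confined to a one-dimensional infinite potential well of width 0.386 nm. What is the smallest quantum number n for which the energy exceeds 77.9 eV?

E_1 = h²/(8m_eL²) = 4.044×10^-19 J = 2.524 eV.
Need n² > 77.9/2.524 = 30.86, i.e. n > 5.555.
The smallest integer satisfying this is n = 6.

n = 6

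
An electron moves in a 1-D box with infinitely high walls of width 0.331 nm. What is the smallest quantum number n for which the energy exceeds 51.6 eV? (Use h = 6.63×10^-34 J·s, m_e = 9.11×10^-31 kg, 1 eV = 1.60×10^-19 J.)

E_1 = h²/(8m_eL²) = 5.505×10^-19 J = 3.441 eV.
Need n² > 51.6/3.441 = 15.00, i.e. n > 3.873.
The smallest integer satisfying this is n = 4.

n = 4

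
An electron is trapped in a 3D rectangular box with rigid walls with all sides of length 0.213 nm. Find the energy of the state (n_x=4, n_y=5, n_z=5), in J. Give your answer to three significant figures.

E = 8.76×10^-17 J

For a 3D rectangular well E = (h²/8m_e)·Σ n_i²/L_i² = (6.626×10^-34)²/(8·9.109×10^-31) · [4²/(0.213 nm)² + 5²/(0.213 nm)² + 5²/(0.213 nm)²].
Evaluating gives E = 8.76×10^-17 J.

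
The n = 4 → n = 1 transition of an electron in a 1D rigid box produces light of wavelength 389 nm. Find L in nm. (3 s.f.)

The photon carries ΔE = hc/λ = 6.626×10^-34·2.998×10^8/3.89×10^-7 m = 5.107×10^-19 J.
Since ΔE = (4² − 1²)E_1, E_1 = 3.405×10^-20 J, and L = h/√(8m_eE_1) = 1.33×10^-9 m = 1.33 nm.

L = 1.33 nm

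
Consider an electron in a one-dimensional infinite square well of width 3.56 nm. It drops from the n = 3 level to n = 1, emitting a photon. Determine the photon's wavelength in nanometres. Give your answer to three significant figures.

E_1 = h²/(8m_eL²) = 4.754×10^-21 J, so ΔE = (3² − 1²)E_1 = 3.803×10^-20 J.
λ = hc/ΔE = (6.626×10^-34·2.998×10^8)/3.803×10^-20 = 5.22×10^-6 m = 5.22×10^3 nm.

λ = 5.22×10^3 nm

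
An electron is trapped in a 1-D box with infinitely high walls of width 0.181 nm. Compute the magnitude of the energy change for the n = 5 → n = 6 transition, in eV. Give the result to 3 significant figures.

E_1 = h²/(8m_eL²) = 1.839×10^-18 J.
|ΔE| = |5² − 6²|·E_1 = 11·1.839×10^-18 J = 2.023×10^-17 J = 126 eV.

|ΔE| = 126 eV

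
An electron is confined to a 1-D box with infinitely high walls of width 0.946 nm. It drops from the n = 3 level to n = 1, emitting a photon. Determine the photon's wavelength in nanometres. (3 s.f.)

λ = 369 nm

E_1 = h²/(8m_eL²) = 6.732×10^-20 J, so ΔE = (3² − 1²)E_1 = 5.386×10^-19 J.
λ = hc/ΔE = (6.626×10^-34·2.998×10^8)/5.386×10^-19 = 3.69×10^-7 m = 369 nm.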